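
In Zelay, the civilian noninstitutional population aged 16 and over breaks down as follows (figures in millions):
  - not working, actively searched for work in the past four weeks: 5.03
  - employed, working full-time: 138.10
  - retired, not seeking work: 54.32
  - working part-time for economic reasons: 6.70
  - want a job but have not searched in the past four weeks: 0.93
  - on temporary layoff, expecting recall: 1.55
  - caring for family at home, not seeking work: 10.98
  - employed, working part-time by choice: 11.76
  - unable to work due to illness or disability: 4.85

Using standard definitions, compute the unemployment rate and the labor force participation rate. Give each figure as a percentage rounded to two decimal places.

Unemployment rate ≈ 4.03%; labor force participation rate ≈ 69.65%.

Employed = 138.10 + 6.70 + 11.76 = 156.56 million (anyone who worked, including part-time for economic reasons, counts as employed).
Unemployed = 5.03 + 1.55 = 6.58 million (jobless and actively searching, or on temporary layoff).
Labor force = 156.56 + 6.58 = 163.14 million.
Not in labor force = 54.32 + 0.93 + 10.98 + 4.85 = 71.08 million (those not working and not actively searching are outside the labor force — including those who want a job but have given up searching).
Civilian working-age population = 163.14 + 71.08 = 234.22 million.
Unemployment rate = 6.58 / 163.14 = 4.03%.
Labor force participation rate = 163.14 / 234.22 = 69.65%.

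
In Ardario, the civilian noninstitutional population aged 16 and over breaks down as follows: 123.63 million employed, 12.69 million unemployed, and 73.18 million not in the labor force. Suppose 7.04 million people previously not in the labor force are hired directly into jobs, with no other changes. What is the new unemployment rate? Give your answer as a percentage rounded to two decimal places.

Initially, labor force = 123.63 + 12.69 = 136.32 million, so u = 12.69/136.32 = 9.31%.
After the change, employed and labor force both rise by 7.04; unemployed unchanged → E = 130.67, U = 12.69, labor force = 143.36 million.
New unemployment rate = 12.69 / 143.36 = 8.85%.

New unemployment rate ≈ 8.85%.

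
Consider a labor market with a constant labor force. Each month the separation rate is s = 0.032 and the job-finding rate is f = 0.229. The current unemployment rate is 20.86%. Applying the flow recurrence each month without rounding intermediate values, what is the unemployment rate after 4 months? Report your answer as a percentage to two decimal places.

Unemployment rate after four months ≈ 14.83%.

With a fixed labor force, u_{t+1} = u_t + s·(1−u_t) − f·u_t = u_t·(1−s−f) + s.
Here 1−s−f = 0.739 and s = 0.032.
u_1 = 0.208600 × 0.739 + 0.032 = 0.186155.
u_2 = 0.186155 × 0.739 + 0.032 = 0.169569.
u_3 = 0.169569 × 0.739 + 0.032 = 0.157311.
u_4 = 0.157311 × 0.739 + 0.032 = 0.148253.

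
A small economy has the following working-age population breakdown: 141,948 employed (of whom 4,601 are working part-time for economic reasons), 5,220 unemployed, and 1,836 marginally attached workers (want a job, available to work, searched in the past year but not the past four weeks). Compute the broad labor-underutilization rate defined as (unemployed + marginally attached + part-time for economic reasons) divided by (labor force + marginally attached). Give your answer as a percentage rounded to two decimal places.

Labor force = 141,948 + 5,220 = 147,168.
Numerator = 5,220 + 1,836 + 4,601 = 11,657.
Denominator = 147,168 + 1,836 = 149,004.
Broad rate = 11,657 / 149,004 = 7.82%.

Broad underutilization rate ≈ 7.82%.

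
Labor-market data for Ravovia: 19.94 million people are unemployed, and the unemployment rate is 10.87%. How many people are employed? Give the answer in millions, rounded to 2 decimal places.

About 163.50 million are employed.

Labor force = U / u = 19.94 / 0.1087 ≈ 183.44 million.
Employed = labor force − unemployed = 183.44 − 19.94 = 163.50 million.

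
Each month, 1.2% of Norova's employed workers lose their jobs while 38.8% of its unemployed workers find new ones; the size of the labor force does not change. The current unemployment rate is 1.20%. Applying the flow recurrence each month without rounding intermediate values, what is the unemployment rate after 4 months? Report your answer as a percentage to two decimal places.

With a fixed labor force, u_{t+1} = u_t + s·(1−u_t) − f·u_t = u_t·(1−s−f) + s.
Here 1−s−f = 0.600 and s = 0.012.
u_1 = 0.012000 × 0.600 + 0.012 = 0.019200.
u_2 = 0.019200 × 0.600 + 0.012 = 0.023520.
u_3 = 0.023520 × 0.600 + 0.012 = 0.026112.
u_4 = 0.026112 × 0.600 + 0.012 = 0.027667.

Unemployment rate after four months ≈ 2.77%.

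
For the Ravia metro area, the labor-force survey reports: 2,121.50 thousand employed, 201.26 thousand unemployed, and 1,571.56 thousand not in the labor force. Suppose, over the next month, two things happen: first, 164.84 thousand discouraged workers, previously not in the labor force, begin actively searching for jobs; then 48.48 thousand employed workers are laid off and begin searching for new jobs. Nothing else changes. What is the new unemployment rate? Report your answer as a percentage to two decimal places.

New unemployment rate ≈ 16.67%.

Initially, labor force = 2,121.50 + 201.26 = 2,322.76 thousand, so u = 201.26/2,322.76 = 8.66%.
After the first change, unemployed and labor force both rise by 164.84 → E = 2,121.50, U = 366.10, labor force = 2,487.60 thousand.
After the second change, employed falls and unemployed rises by 48.48; labor force unchanged → E = 2,073.02, U = 414.58, labor force = 2,487.60 thousand.
New unemployment rate = 414.58 / 2,487.60 = 16.67%.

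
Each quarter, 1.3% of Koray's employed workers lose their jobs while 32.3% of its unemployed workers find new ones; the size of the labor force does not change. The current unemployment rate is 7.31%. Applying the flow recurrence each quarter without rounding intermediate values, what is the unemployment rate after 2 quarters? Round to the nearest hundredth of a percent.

With a fixed labor force, u_{t+1} = u_t + s·(1−u_t) − f·u_t = u_t·(1−s−f) + s.
Here 1−s−f = 0.664 and s = 0.013.
u_1 = 0.073100 × 0.664 + 0.013 = 0.061538.
u_2 = 0.061538 × 0.664 + 0.013 = 0.053861.

Unemployment rate after two quarters ≈ 5.39%.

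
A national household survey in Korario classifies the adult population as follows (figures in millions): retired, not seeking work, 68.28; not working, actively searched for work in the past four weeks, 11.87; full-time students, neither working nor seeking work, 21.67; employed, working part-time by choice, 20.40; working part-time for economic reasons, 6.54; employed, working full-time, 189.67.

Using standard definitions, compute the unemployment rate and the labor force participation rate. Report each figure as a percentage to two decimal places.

Unemployment rate ≈ 5.20%; labor force participation rate ≈ 71.75%.

Employed = 20.40 + 6.54 + 189.67 = 216.61 million (anyone who worked, including part-time for economic reasons, counts as employed).
Unemployed = 11.87 million.
Labor force = 216.61 + 11.87 = 228.48 million.
Not in labor force = 68.28 + 21.67 = 89.95 million (those not working and not actively searching are outside the labor force).
Civilian working-age population = 228.48 + 89.95 = 318.43 million.
Unemployment rate = 11.87 / 228.48 = 5.20%.
Labor force participation rate = 228.48 / 318.43 = 71.75%.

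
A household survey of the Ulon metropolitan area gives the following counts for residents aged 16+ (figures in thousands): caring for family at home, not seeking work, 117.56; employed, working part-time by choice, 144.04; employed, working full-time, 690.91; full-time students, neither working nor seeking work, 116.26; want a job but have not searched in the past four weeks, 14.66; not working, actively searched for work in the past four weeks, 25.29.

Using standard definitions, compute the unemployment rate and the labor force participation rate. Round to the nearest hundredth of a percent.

Unemployment rate ≈ 2.94%; labor force participation rate ≈ 77.59%.

Employed = 144.04 + 690.91 = 834.95 thousand.
Unemployed = 25.29 thousand.
Labor force = 834.95 + 25.29 = 860.24 thousand.
Not in labor force = 117.56 + 116.26 + 14.66 = 248.48 thousand (those not working and not actively searching are outside the labor force — including those who want a job but have given up searching).
Civilian working-age population = 860.24 + 248.48 = 1,108.72 thousand.
Unemployment rate = 25.29 / 860.24 = 2.94%.
Labor force participation rate = 860.24 / 1,108.72 = 77.59%.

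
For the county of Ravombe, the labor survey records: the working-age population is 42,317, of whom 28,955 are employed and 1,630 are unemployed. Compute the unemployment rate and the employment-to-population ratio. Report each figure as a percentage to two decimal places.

Labor force = employed + unemployed = 28,955 + 1,630 = 30,585.
Unemployment rate = 1,630 / 30,585 = 5.33%.
Employment-population ratio = 28,955 / 42,317 = 68.42%.

Unemployment rate ≈ 5.33%; employment-population ratio ≈ 68.42%.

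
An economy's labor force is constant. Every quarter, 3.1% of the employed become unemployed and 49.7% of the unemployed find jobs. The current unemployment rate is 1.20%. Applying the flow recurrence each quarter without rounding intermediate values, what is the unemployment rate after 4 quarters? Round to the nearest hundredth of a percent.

Unemployment rate after four quarters ≈ 5.64%.

With a fixed labor force, u_{t+1} = u_t + s·(1−u_t) − f·u_t = u_t·(1−s−f) + s.
Here 1−s−f = 0.472 and s = 0.031.
u_1 = 0.012000 × 0.472 + 0.031 = 0.036664.
u_2 = 0.036664 × 0.472 + 0.031 = 0.048305.
u_3 = 0.048305 × 0.472 + 0.031 = 0.053800.
u_4 = 0.053800 × 0.472 + 0.031 = 0.056394.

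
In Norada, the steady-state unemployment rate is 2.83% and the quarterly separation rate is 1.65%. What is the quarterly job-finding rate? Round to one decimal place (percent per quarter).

From u* = s/(s+f): f = s·(1−u)/u.
f = 1.65 × (1 − 0.0283) / 0.0283 = 1.6033 / 0.0283 ≈ 56.7% per quarter.

Job-finding rate ≈ 56.7% per quarter.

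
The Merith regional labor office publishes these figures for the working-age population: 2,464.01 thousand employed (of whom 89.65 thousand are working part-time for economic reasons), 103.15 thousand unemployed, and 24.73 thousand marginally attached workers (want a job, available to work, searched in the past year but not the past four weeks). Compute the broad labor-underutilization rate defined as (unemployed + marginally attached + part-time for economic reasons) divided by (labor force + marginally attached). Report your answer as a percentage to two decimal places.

Labor force = 2,464.01 + 103.15 = 2,567.16 thousand.
Numerator = 103.15 + 24.73 + 89.65 = 217.53 thousand.
Denominator = 2,567.16 + 24.73 = 2,591.89 thousand.
Broad rate = 217.53 / 2,591.89 = 8.39%.

Broad underutilization rate ≈ 8.39%.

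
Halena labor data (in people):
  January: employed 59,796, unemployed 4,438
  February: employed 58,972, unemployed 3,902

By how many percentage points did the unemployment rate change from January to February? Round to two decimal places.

January: labor force = 59,796 + 4,438 = 64,234; u = 4,438/64,234 = 6.91%.
February: labor force = 58,972 + 3,902 = 62,874; u = 3,902/62,874 = 6.21%.
Change = 6.21% − 6.91% = −0.70 pp.

The unemployment rate changed by −0.70 percentage points.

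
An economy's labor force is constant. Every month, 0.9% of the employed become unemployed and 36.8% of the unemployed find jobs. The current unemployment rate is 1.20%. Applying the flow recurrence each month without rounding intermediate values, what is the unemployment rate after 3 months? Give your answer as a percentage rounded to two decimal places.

Unemployment rate after three months ≈ 2.10%.

With a fixed labor force, u_{t+1} = u_t + s·(1−u_t) − f·u_t = u_t·(1−s−f) + s.
Here 1−s−f = 0.623 and s = 0.009.
u_1 = 0.012000 × 0.623 + 0.009 = 0.016476.
u_2 = 0.016476 × 0.623 + 0.009 = 0.019265.
u_3 = 0.019265 × 0.623 + 0.009 = 0.021002.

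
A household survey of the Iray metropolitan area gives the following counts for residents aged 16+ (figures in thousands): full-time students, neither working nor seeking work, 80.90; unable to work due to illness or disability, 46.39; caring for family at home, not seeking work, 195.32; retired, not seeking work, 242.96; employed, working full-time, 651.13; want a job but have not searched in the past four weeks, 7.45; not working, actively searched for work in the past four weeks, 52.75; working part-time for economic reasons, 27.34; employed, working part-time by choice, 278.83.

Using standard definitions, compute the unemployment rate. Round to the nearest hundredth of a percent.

Employed = 651.13 + 27.34 + 278.83 = 957.30 thousand (anyone who worked, including part-time for economic reasons, counts as employed).
Unemployed = 52.75 thousand.
Labor force = 957.30 + 52.75 = 1,010.05 thousand.
Unemployment rate = 52.75 / 1,010.05 = 5.22%.

Unemployment rate ≈ 5.22%.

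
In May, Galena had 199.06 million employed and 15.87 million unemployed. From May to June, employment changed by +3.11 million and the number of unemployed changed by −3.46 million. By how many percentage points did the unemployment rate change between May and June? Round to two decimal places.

The unemployment rate changed by −1.60 percentage points.

May: labor force = 199.06 + 15.87 = 214.93; u = 15.87/214.93 = 7.38%.
June: labor force = 202.17 + 12.41 = 214.58; u = 12.41/214.58 = 5.78%.
Change = 5.78% − 7.38% = −1.60 pp.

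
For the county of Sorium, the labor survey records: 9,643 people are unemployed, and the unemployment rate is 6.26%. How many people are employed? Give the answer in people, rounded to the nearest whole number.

Labor force = U / u = 9,643 / 0.0626 ≈ 154,042.
Employed = labor force − unemployed = 154,042 − 9,643 = 144,399.

About 144,399 are employed.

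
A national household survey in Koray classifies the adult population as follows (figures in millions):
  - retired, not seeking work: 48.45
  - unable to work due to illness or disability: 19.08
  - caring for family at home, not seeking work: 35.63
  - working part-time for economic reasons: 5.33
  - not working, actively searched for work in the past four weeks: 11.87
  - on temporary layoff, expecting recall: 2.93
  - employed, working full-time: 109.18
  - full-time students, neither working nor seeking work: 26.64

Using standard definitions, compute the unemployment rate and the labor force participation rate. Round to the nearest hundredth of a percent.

Unemployment rate ≈ 11.45%; labor force participation rate ≈ 49.91%.

Employed = 5.33 + 109.18 = 114.51 million (anyone who worked, including part-time for economic reasons, counts as employed).
Unemployed = 11.87 + 2.93 = 14.80 million (jobless and actively searching, or on temporary layoff).
Labor force = 114.51 + 14.80 = 129.31 million.
Not in labor force = 48.45 + 19.08 + 35.63 + 26.64 = 129.80 million (those not working and not actively searching are outside the labor force).
Civilian working-age population = 129.31 + 129.80 = 259.11 million.
Unemployment rate = 14.80 / 129.31 = 11.45%.
Labor force participation rate = 129.31 / 259.11 = 49.91%.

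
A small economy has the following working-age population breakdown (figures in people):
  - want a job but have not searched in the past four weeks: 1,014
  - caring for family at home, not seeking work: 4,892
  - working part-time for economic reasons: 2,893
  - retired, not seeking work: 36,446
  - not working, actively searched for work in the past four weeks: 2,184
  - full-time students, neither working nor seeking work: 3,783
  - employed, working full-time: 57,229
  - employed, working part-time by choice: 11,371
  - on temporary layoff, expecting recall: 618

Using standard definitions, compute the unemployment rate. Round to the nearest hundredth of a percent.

Employed = 2,893 + 57,229 + 11,371 = 71,493 (anyone who worked, including part-time for economic reasons, counts as employed).
Unemployed = 2,184 + 618 = 2,802 (jobless and actively searching, or on temporary layoff).
Labor force = 71,493 + 2,802 = 74,295.
Unemployment rate = 2,802 / 74,295 = 3.77%.

Unemployment rate ≈ 3.77%.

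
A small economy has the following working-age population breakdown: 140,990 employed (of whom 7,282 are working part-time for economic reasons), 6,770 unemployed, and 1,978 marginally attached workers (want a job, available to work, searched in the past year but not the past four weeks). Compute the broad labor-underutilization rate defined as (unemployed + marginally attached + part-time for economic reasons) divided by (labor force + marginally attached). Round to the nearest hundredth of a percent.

Labor force = 140,990 + 6,770 = 147,760.
Numerator = 6,770 + 1,978 + 7,282 = 16,030.
Denominator = 147,760 + 1,978 = 149,738.
Broad rate = 16,030 / 149,738 = 10.71%.

Broad underutilization rate ≈ 10.71%.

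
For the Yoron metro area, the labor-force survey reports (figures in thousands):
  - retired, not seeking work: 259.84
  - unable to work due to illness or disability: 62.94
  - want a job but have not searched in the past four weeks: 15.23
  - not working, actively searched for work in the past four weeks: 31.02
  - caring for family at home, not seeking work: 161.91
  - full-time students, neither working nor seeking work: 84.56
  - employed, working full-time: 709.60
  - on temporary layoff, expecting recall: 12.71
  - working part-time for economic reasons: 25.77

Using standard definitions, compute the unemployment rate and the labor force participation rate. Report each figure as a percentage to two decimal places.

Unemployment rate ≈ 5.61%; labor force participation rate ≈ 57.14%.

Employed = 709.60 + 25.77 = 735.37 thousand (anyone who worked, including part-time for economic reasons, counts as employed).
Unemployed = 31.02 + 12.71 = 43.73 thousand (jobless and actively searching, or on temporary layoff).
Labor force = 735.37 + 43.73 = 779.10 thousand.
Not in labor force = 259.84 + 62.94 + 15.23 + 161.91 + 84.56 = 584.48 thousand (those not working and not actively searching are outside the labor force — including those who want a job but have given up searching).
Civilian working-age population = 779.10 + 584.48 = 1,363.58 thousand.
Unemployment rate = 43.73 / 779.10 = 5.61%.
Labor force participation rate = 779.10 / 1,363.58 = 57.14%.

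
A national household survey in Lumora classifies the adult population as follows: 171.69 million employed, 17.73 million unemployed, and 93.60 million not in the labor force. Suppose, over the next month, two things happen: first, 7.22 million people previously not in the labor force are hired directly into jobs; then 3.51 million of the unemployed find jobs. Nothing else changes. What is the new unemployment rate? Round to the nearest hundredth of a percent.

Initially, labor force = 171.69 + 17.73 = 189.42 million, so u = 17.73/189.42 = 9.36%.
After the first change, employed and labor force both rise by 7.22; unemployed unchanged → E = 178.91, U = 17.73, labor force = 196.64 million.
After the second change, unemployed falls and employed rises by 3.51; labor force unchanged → E = 182.42, U = 14.22, labor force = 196.64 million.
New unemployment rate = 14.22 / 196.64 = 7.23%.

New unemployment rate ≈ 7.23%.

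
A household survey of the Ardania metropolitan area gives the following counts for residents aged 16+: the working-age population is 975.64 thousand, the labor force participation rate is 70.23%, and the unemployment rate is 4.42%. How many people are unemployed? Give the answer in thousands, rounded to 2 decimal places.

About 30.29 thousand are unemployed.

Labor force = 0.7023 × 975.64 = 685.19 thousand.
Unemployed = 0.0442 × 685.19 ≈ 30.29 thousand.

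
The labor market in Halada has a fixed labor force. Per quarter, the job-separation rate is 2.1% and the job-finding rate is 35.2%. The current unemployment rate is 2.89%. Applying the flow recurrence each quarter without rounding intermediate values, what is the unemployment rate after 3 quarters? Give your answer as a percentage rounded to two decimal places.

Unemployment rate after three quarters ≈ 4.95%.

With a fixed labor force, u_{t+1} = u_t + s·(1−u_t) − f·u_t = u_t·(1−s−f) + s.
Here 1−s−f = 0.627 and s = 0.021.
u_1 = 0.028900 × 0.627 + 0.021 = 0.039120.
u_2 = 0.039120 × 0.627 + 0.021 = 0.045528.
u_3 = 0.045528 × 0.627 + 0.021 = 0.049546.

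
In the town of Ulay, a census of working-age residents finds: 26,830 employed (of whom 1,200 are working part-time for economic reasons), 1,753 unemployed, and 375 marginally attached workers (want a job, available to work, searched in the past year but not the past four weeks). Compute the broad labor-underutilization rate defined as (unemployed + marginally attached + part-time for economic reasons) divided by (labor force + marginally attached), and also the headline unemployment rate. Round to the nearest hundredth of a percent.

Broad underutilization rate ≈ 11.49%; headline unemployment rate ≈ 6.13%.

Labor force = 26,830 + 1,753 = 28,583.
Numerator = 1,753 + 375 + 1,200 = 3,328.
Denominator = 28,583 + 375 = 28,958.
Broad rate = 3,328 / 28,958 = 11.49%.
Headline unemployment rate = 1,753 / 28,583 = 6.13%.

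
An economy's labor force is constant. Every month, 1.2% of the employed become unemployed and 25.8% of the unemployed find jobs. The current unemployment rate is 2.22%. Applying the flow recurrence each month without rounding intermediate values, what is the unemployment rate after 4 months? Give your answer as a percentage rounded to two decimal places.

With a fixed labor force, u_{t+1} = u_t + s·(1−u_t) − f·u_t = u_t·(1−s−f) + s.
Here 1−s−f = 0.730 and s = 0.012.
u_1 = 0.022200 × 0.730 + 0.012 = 0.028206.
u_2 = 0.028206 × 0.730 + 0.012 = 0.032590.
u_3 = 0.032590 × 0.730 + 0.012 = 0.035791.
u_4 = 0.035791 × 0.730 + 0.012 = 0.038127.

Unemployment rate after four months ≈ 3.81%.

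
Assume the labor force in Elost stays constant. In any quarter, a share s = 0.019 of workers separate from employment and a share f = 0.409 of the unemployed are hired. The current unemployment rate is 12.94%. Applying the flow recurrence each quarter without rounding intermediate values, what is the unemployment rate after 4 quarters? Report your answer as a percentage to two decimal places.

Unemployment rate after four quarters ≈ 5.35%.

With a fixed labor force, u_{t+1} = u_t + s·(1−u_t) − f·u_t = u_t·(1−s−f) + s.
Here 1−s−f = 0.572 and s = 0.019.
u_1 = 0.129400 × 0.572 + 0.019 = 0.093017.
u_2 = 0.093017 × 0.572 + 0.019 = 0.072206.
u_3 = 0.072206 × 0.572 + 0.019 = 0.060302.
u_4 = 0.060302 × 0.572 + 0.019 = 0.053493.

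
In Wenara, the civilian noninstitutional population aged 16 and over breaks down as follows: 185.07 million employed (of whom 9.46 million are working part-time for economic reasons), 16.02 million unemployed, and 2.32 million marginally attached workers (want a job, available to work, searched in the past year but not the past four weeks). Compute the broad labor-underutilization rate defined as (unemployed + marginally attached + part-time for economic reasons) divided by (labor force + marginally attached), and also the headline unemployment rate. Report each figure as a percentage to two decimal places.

Labor force = 185.07 + 16.02 = 201.09 million.
Numerator = 16.02 + 2.32 + 9.46 = 27.80 million.
Denominator = 201.09 + 2.32 = 203.41 million.
Broad rate = 27.80 / 203.41 = 13.67%.
Headline unemployment rate = 16.02 / 201.09 = 7.97%.

Broad underutilization rate ≈ 13.67%; headline unemployment rate ≈ 7.97%.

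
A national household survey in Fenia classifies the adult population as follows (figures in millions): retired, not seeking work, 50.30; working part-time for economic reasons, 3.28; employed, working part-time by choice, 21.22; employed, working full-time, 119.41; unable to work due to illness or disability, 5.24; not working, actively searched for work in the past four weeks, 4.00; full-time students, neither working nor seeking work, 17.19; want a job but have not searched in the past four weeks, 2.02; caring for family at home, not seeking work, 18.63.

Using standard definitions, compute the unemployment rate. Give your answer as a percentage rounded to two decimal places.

Employed = 3.28 + 21.22 + 119.41 = 143.91 million (anyone who worked, including part-time for economic reasons, counts as employed).
Unemployed = 4.00 million.
Labor force = 143.91 + 4.00 = 147.91 million.
Unemployment rate = 4.00 / 147.91 = 2.70%.

Unemployment rate ≈ 2.70%.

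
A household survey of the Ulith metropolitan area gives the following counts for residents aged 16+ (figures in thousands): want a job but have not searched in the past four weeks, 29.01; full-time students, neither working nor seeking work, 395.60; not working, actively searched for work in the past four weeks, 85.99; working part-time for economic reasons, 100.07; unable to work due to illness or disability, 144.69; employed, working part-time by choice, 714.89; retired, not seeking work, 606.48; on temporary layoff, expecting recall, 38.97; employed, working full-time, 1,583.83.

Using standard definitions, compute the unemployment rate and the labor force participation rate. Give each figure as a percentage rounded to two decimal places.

Unemployment rate ≈ 4.95%; labor force participation rate ≈ 68.22%.

Employed = 100.07 + 714.89 + 1,583.83 = 2,398.79 thousand (anyone who worked, including part-time for economic reasons, counts as employed).
Unemployed = 85.99 + 38.97 = 124.96 thousand (jobless and actively searching, or on temporary layoff).
Labor force = 2,398.79 + 124.96 = 2,523.75 thousand.
Not in labor force = 29.01 + 395.60 + 144.69 + 606.48 = 1,175.78 thousand (those not working and not actively searching are outside the labor force — including those who want a job but have given up searching).
Civilian working-age population = 2,523.75 + 1,175.78 = 3,699.53 thousand.
Unemployment rate = 124.96 / 2,523.75 = 4.95%.
Labor force participation rate = 2,523.75 / 3,699.53 = 68.22%.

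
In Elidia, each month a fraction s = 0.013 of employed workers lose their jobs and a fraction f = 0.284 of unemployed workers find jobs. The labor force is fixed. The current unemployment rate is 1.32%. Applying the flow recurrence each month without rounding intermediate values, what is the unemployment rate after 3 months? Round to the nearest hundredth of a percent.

With a fixed labor force, u_{t+1} = u_t + s·(1−u_t) − f·u_t = u_t·(1−s−f) + s.
Here 1−s−f = 0.703 and s = 0.013.
u_1 = 0.013200 × 0.703 + 0.013 = 0.022280.
u_2 = 0.022280 × 0.703 + 0.013 = 0.028663.
u_3 = 0.028663 × 0.703 + 0.013 = 0.033150.

Unemployment rate after three months ≈ 3.31%.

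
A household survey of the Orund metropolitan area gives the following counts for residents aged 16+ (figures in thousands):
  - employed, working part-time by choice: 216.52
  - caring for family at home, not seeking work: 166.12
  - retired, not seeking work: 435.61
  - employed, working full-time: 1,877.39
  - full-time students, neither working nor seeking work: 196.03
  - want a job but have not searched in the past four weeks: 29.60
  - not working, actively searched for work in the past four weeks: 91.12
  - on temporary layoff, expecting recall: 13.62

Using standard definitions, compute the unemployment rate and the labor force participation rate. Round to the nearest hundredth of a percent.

Employed = 216.52 + 1,877.39 = 2,093.91 thousand.
Unemployed = 91.12 + 13.62 = 104.74 thousand (jobless and actively searching, or on temporary layoff).
Labor force = 2,093.91 + 104.74 = 2,198.65 thousand.
Not in labor force = 166.12 + 435.61 + 196.03 + 29.60 = 827.36 thousand (those not working and not actively searching are outside the labor force — including those who want a job but have given up searching).
Civilian working-age population = 2,198.65 + 827.36 = 3,026.01 thousand.
Unemployment rate = 104.74 / 2,198.65 = 4.76%.
Labor force participation rate = 2,198.65 / 3,026.01 = 72.66%.

Unemployment rate ≈ 4.76%; labor force participation rate ≈ 72.66%.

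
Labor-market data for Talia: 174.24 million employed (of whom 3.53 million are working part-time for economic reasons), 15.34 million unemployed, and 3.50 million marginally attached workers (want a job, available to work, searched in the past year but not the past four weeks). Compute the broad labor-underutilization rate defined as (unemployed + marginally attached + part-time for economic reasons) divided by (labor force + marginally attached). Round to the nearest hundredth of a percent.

Labor force = 174.24 + 15.34 = 189.58 million.
Numerator = 15.34 + 3.50 + 3.53 = 22.37 million.
Denominator = 189.58 + 3.50 = 193.08 million.
Broad rate = 22.37 / 193.08 = 11.59%.

Broad underutilization rate ≈ 11.59%.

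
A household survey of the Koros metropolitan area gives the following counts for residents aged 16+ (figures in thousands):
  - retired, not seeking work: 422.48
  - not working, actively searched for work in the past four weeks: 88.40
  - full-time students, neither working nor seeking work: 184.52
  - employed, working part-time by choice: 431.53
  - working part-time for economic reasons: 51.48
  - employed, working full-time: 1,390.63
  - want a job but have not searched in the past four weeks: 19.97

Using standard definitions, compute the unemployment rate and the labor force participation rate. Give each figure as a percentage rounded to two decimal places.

Employed = 431.53 + 51.48 + 1,390.63 = 1,873.64 thousand (anyone who worked, including part-time for economic reasons, counts as employed).
Unemployed = 88.40 thousand.
Labor force = 1,873.64 + 88.40 = 1,962.04 thousand.
Not in labor force = 422.48 + 184.52 + 19.97 = 626.97 thousand (those not working and not actively searching are outside the labor force — including those who want a job but have given up searching).
Civilian working-age population = 1,962.04 + 626.97 = 2,589.01 thousand.
Unemployment rate = 88.40 / 1,962.04 = 4.51%.
Labor force participation rate = 1,962.04 / 2,589.01 = 75.78%.

Unemployment rate ≈ 4.51%; labor force participation rate ≈ 75.78%.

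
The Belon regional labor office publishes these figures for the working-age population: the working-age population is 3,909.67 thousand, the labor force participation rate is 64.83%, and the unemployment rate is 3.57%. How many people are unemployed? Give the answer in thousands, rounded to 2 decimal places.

Labor force = 0.6483 × 3,909.67 = 2,534.64 thousand.
Unemployed = 0.0357 × 2,534.64 ≈ 90.49 thousand.

About 90.49 thousand are unemployed.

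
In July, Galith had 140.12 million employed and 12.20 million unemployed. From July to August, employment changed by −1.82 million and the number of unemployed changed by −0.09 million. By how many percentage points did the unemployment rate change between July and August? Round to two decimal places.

July: labor force = 140.12 + 12.20 = 152.32; u = 12.20/152.32 = 8.01%.
August: labor force = 138.30 + 12.11 = 150.41; u = 12.11/150.41 = 8.05%.
Change = 8.05% − 8.01% = +0.04 pp.

The unemployment rate changed by +0.04 percentage points.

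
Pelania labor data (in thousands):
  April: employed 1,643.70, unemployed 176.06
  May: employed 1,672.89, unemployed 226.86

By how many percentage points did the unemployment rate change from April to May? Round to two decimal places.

April: labor force = 1,643.70 + 176.06 = 1,819.76; u = 176.06/1,819.76 = 9.67%.
May: labor force = 1,672.89 + 226.86 = 1,899.75; u = 226.86/1,899.75 = 11.94%.
Change = 11.94% − 9.67% = +2.27 pp.

The unemployment rate changed by +2.27 percentage points.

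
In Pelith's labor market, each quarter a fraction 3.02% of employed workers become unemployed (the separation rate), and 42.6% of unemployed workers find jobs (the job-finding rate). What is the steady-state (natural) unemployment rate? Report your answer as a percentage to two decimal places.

Steady-state unemployment rate ≈ 6.62%.

At steady state the flows balance: s·E = f·U, so U/(E+U) = s/(s+f).
u* = 3.02 / (3.02 + 42.6) = 3.02 / 45.62 = 6.62%.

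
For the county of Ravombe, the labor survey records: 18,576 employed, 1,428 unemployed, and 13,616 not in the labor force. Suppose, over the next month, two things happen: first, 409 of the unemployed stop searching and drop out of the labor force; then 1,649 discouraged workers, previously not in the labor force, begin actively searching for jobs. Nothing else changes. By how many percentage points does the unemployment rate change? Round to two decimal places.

The unemployment rate changes by +5.42 percentage points.

Initially, labor force = 18,576 + 1,428 = 20,004, so u = 1,428/20,004 = 7.14%.
After the first change, unemployed and labor force both fall by 409 → E = 18,576, U = 1,019, labor force = 19,595.
After the second change, unemployed and labor force both rise by 1,649 → E = 18,576, U = 2,668, labor force = 21,244.
New unemployment rate = 2,668 / 21,244 = 12.56%.
Change = 12.56% − 7.14% = +5.42 percentage points.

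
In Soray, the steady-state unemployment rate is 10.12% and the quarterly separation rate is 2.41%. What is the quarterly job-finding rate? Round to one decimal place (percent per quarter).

Job-finding rate ≈ 21.4% per quarter.

From u* = s/(s+f): f = s·(1−u)/u.
f = 2.41 × (1 − 0.1012) / 0.1012 = 2.1661 / 0.1012 ≈ 21.4% per quarter.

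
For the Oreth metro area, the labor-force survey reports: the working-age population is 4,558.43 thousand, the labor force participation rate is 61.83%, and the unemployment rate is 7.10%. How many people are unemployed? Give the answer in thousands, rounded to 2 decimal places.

Labor force = 0.6183 × 4,558.43 = 2,818.48 thousand.
Unemployed = 0.0710 × 2,818.48 ≈ 200.11 thousand.

About 200.11 thousand are unemployed.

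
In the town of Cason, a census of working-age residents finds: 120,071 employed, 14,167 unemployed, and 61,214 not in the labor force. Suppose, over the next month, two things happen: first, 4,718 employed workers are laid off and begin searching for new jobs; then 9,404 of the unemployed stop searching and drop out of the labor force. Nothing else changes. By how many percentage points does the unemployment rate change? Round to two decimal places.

The unemployment rate changes by −2.96 percentage points.

Initially, labor force = 120,071 + 14,167 = 134,238, so u = 14,167/134,238 = 10.55%.
After the first change, employed falls and unemployed rises by 4,718; labor force unchanged → E = 115,353, U = 18,885, labor force = 134,238.
After the second change, unemployed and labor force both fall by 9,404 → E = 115,353, U = 9,481, labor force = 124,834.
New unemployment rate = 9,481 / 124,834 = 7.59%.
Change = 7.59% − 10.55% = −2.96 percentage points.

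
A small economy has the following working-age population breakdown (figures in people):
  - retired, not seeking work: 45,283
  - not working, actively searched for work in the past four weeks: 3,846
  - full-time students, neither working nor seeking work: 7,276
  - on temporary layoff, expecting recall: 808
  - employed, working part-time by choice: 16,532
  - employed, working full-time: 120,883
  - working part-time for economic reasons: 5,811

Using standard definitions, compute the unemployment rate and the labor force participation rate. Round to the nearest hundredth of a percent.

Unemployment rate ≈ 3.15%; labor force participation rate ≈ 73.78%.

Employed = 16,532 + 120,883 + 5,811 = 143,226 (anyone who worked, including part-time for economic reasons, counts as employed).
Unemployed = 3,846 + 808 = 4,654 (jobless and actively searching, or on temporary layoff).
Labor force = 143,226 + 4,654 = 147,880.
Not in labor force = 45,283 + 7,276 = 52,559 (those not working and not actively searching are outside the labor force).
Civilian working-age population = 147,880 + 52,559 = 200,439.
Unemployment rate = 4,654 / 147,880 = 3.15%.
Labor force participation rate = 147,880 / 200,439 = 73.78%.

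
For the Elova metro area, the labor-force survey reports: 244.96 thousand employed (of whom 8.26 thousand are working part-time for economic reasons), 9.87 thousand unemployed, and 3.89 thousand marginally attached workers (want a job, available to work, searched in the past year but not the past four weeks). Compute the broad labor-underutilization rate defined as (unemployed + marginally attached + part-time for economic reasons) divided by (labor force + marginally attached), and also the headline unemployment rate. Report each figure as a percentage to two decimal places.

Labor force = 244.96 + 9.87 = 254.83 thousand.
Numerator = 9.87 + 3.89 + 8.26 = 22.02 thousand.
Denominator = 254.83 + 3.89 = 258.72 thousand.
Broad rate = 22.02 / 258.72 = 8.51%.
Headline unemployment rate = 9.87 / 254.83 = 3.87%.

Broad underutilization rate ≈ 8.51%; headline unemployment rate ≈ 3.87%.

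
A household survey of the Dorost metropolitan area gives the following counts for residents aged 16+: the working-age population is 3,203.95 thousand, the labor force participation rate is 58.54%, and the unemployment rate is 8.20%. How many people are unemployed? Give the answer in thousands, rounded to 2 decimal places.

About 153.80 thousand are unemployed.

Labor force = 0.5854 × 3,203.95 = 1,875.59 thousand.
Unemployed = 0.0820 × 1,875.59 ≈ 153.80 thousand.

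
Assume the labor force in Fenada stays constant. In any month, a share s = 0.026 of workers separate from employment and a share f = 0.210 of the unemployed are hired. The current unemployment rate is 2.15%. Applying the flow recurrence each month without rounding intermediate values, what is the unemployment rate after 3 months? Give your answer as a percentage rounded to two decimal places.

With a fixed labor force, u_{t+1} = u_t + s·(1−u_t) − f·u_t = u_t·(1−s−f) + s.
Here 1−s−f = 0.764 and s = 0.026.
u_1 = 0.021500 × 0.764 + 0.026 = 0.042426.
u_2 = 0.042426 × 0.764 + 0.026 = 0.058413.
u_3 = 0.058413 × 0.764 + 0.026 = 0.070628.

Unemployment rate after three months ≈ 7.06%.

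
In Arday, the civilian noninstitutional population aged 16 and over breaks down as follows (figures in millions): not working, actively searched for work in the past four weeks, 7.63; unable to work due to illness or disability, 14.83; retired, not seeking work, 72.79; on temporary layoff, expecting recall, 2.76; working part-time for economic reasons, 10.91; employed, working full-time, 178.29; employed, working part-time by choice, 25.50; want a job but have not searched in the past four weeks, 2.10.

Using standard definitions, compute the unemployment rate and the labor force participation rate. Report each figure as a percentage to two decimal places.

Unemployment rate ≈ 4.62%; labor force participation rate ≈ 71.50%.

Employed = 10.91 + 178.29 + 25.50 = 214.70 million (anyone who worked, including part-time for economic reasons, counts as employed).
Unemployed = 7.63 + 2.76 = 10.39 million (jobless and actively searching, or on temporary layoff).
Labor force = 214.70 + 10.39 = 225.09 million.
Not in labor force = 14.83 + 72.79 + 2.10 = 89.72 million (those not working and not actively searching are outside the labor force — including those who want a job but have given up searching).
Civilian working-age population = 225.09 + 89.72 = 314.81 million.
Unemployment rate = 10.39 / 225.09 = 4.62%.
Labor force participation rate = 225.09 / 314.81 = 71.50%.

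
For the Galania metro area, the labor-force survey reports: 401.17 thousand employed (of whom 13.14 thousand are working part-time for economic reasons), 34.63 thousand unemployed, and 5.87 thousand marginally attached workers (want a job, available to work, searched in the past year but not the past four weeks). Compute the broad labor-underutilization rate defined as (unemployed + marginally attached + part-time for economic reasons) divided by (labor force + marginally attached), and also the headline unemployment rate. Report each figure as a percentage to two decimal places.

Broad underutilization rate ≈ 12.14%; headline unemployment rate ≈ 7.95%.

Labor force = 401.17 + 34.63 = 435.80 thousand.
Numerator = 34.63 + 5.87 + 13.14 = 53.64 thousand.
Denominator = 435.80 + 5.87 = 441.67 thousand.
Broad rate = 53.64 / 441.67 = 12.14%.
Headline unemployment rate = 34.63 / 435.80 = 7.95%.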